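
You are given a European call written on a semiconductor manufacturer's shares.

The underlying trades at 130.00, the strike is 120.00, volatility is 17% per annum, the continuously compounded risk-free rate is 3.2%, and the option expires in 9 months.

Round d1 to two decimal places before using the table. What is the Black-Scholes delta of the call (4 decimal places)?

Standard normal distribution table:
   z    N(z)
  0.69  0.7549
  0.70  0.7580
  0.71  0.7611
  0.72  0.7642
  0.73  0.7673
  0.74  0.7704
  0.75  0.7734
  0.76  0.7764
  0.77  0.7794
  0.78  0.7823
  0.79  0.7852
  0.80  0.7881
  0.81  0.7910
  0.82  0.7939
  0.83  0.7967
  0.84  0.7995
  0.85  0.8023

0.7823

σ√T = 0.17 × 0.8660 = 0.1472
d₁ = [ln(130/120) + (0.032 + ½·0.17²)·0.75] / (σ√T) = (0.0800 + 0.0348) / 0.1472 = 0.7803 → 0.78
N(d₁) = N(0.78) = 0.7823
Δ_call = N(d₁) = 0.7823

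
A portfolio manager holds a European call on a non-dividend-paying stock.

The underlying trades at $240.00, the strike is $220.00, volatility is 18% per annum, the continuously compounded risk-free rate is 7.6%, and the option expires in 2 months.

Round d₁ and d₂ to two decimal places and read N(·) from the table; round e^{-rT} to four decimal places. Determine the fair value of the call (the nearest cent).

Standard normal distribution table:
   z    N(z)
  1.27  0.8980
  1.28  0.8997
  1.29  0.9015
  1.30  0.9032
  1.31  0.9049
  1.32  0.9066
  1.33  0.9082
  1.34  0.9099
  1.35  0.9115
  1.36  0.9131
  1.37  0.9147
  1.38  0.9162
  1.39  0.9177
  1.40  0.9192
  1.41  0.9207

$23.31

T = 0.1667;  σ√T = 0.0735
ln(S/K) + (r + σ²/2)T = ln(240/220) + (0.076 + 0.18²/2)·0.1667 = 0.0870 + 0.0154 = 0.1024
d₁ = 0.1024 / 0.0735 = 1.3932 ≈ 1.39
d₂ = d₁ − σ√T = 1.3932 − 0.0735 = 1.3197 ≈ 1.32
exp(−rT) = exp(−0.076·0.1667) = 0.9874
C = 240·N(1.39) − 220·0.9874·N(1.32) = 240·0.9177 − 220·0.9874·0.9066 = 220.2480 − 196.9389 = 23.3091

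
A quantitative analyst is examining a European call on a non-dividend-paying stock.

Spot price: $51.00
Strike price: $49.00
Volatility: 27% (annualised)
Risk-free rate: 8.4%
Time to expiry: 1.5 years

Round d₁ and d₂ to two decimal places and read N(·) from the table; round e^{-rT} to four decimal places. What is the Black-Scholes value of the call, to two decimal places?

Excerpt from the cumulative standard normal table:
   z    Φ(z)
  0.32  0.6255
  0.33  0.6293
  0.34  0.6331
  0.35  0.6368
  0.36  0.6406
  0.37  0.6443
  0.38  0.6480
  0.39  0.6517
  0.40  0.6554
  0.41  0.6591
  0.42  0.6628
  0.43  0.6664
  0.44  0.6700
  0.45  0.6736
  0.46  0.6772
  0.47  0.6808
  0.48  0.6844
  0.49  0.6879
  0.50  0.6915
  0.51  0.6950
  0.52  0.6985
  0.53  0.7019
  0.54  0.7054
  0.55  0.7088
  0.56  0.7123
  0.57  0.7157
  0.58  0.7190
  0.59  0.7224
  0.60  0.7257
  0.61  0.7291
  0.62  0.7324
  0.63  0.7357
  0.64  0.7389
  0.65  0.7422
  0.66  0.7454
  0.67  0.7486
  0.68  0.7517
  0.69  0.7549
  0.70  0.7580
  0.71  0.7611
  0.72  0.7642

σ√T = 0.27·√1.5 = 0.3307
d₁ = [ln(51/49) + (0.084 + 0.27²/2)·1.5] / 0.3307 = [0.0400 + 0.1807] / 0.3307 = 0.6674 ≈ 0.67
d₂ = d₁ − σ√T = 0.6674 − 0.3307 = 0.3367 ≈ 0.34
exp(−rT) = exp(−0.084·1.5) = 0.8816
C = 51·N(0.67) − 49·0.8816·N(0.34) = 51·0.7486 − 49·0.8816·0.6331 = 38.1786 − 27.3489 = 10.8297

$10.83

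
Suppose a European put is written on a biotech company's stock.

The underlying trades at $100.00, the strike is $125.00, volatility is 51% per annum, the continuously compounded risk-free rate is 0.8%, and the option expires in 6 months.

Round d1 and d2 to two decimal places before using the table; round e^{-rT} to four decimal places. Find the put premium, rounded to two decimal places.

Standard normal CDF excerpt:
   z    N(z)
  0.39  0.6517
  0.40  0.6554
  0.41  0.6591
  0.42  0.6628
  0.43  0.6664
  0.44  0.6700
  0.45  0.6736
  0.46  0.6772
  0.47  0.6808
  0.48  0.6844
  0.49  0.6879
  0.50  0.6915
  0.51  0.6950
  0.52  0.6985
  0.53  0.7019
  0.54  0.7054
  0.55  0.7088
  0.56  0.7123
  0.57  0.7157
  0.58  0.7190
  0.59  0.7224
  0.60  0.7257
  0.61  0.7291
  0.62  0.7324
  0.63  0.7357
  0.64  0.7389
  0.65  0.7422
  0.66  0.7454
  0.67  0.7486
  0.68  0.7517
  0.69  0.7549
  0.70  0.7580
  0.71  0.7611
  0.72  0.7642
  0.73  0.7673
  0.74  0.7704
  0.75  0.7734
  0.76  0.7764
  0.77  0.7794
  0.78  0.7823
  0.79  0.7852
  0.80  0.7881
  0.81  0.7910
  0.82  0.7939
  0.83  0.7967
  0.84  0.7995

$31.12

T = 0.5;  σ√T = 0.3606
d₁ = [ln(100/125) + (0.008 + ½·0.51²)·0.5] / (σ√T) = (-0.2231 + 0.0690) / 0.3606 = -0.4274 → -0.43
d₂ = -0.4274 − 0.3606 = -0.7880 → -0.79
exp(−rT) = exp(−0.008·0.5) = 0.9960
P = 125·0.9960·N(0.79) − 100·N(0.43) = 125·0.9960·0.7852 − 100·0.6664 = 97.7574 − 66.6400 = 31.1174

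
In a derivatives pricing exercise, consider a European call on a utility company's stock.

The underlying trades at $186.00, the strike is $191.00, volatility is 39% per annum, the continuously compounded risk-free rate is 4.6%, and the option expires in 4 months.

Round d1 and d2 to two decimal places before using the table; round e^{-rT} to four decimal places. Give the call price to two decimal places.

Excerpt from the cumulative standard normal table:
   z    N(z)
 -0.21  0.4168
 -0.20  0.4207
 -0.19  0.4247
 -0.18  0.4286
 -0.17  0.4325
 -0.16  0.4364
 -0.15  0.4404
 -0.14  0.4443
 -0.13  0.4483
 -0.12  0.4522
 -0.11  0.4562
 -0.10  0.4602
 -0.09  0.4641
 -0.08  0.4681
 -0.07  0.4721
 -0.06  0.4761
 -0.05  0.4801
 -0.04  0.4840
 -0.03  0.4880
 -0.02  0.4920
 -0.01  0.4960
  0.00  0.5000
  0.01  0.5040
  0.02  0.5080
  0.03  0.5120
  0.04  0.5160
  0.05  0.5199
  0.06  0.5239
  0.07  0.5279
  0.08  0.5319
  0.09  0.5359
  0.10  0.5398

σ√T = 0.39 × 0.5774 = 0.2252
d₁ = [ln(186/191) + (0.046 + ½·0.39²)·0.3333] / (σ√T) = (-0.0265 + 0.0407) / 0.2252 = 0.0629 ≈ 0.06
d₂ = 0.0629 − 0.2252 = -0.1623 ≈ -0.16
e^(−rT) = e^(−0.046·0.3333) = 0.9848
N(d₁) = N(0.06) = 0.5239;  N(d₂) = N(-0.16) = 0.4364
C = 186·0.5239 − 191·0.9848·0.4364 = 97.4454 − 82.0854 = 15.3600

$15.36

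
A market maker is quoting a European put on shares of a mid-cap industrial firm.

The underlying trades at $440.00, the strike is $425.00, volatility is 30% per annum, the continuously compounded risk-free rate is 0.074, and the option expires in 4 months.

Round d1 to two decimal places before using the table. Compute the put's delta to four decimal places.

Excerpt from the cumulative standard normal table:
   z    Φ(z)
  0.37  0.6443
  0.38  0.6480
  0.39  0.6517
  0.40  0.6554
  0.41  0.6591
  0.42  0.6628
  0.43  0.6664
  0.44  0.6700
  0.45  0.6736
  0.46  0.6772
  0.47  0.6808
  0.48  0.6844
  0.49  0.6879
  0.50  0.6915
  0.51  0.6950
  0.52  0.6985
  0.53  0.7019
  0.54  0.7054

-0.3336

σ√T = 0.3·√0.3333 = 0.1732
ln(S/K) + (r + σ²/2)T = ln(440/425) + (0.074 + 0.3²/2)·0.3333 = 0.0347 + 0.0397 = 0.0744
d₁ = 0.0744 / 0.1732 = 0.4293 which rounds to 0.43
N(d₁) = N(0.43) = 0.6664
Δ_put = N(d₁) − 1 = 0.6664 − 1 = -0.3336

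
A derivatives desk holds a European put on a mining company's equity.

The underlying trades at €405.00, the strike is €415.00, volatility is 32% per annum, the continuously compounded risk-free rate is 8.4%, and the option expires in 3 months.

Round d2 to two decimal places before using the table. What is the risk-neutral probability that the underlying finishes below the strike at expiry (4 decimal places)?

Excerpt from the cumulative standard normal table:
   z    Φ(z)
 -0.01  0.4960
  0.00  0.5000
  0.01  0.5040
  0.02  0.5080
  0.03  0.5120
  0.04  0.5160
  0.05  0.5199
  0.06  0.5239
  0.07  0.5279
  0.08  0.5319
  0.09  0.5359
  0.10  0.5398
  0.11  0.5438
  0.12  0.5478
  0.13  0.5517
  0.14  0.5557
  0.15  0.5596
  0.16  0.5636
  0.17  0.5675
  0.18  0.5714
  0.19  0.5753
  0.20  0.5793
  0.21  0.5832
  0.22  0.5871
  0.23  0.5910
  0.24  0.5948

σ√T = 0.32·√0.25 = 0.1600
d₁ = [ln(405/415) + (0.084 + 0.32²/2)·0.25] / 0.1600 = [-0.0244 + 0.0338] / 0.1600 = 0.0588 ⇒ 0.06
d₂ = d₁ − σ√T = 0.0588 − 0.1600 = -0.1012 ⇒ -0.10
Risk-neutral Pr[S_T < K] = N(−d₂) = N(0.10) = 0.5398

0.5398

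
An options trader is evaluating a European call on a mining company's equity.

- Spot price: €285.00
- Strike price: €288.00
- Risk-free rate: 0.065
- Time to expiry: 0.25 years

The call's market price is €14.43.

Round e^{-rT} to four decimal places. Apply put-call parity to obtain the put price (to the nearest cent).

exp(−rT) = exp(−0.065·0.25) = 0.9839
Put-call parity: C − P = S − K·e^(−rT) = 285 − 288·0.9839 = 285 − 283.3632 = 1.6368
P = C − (C − P) = 14.43 − (1.6368) = 12.7932

€12.79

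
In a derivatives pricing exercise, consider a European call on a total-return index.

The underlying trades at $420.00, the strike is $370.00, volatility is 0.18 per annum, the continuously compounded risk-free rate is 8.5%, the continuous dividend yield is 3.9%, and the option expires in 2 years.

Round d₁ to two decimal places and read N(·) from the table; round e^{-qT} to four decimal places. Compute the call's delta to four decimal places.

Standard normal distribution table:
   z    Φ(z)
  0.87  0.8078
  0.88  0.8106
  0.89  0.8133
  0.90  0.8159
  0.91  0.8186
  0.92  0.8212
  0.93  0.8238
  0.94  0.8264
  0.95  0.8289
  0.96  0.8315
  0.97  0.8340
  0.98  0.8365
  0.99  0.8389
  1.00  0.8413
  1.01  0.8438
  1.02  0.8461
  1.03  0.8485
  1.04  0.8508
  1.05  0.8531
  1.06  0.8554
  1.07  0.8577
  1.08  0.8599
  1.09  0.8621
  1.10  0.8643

0.7760

T = 2;  σ√T = 0.2546
d₁ = [ln(420/370) + (0.085 − 0.039 + 0.18²/2)·2] / 0.2546 = [0.1268 + 0.1244] / 0.2546 = 0.9866 ⇒ 0.99
N(d₁) = N(0.99) = 0.8389
Δ_call = exp(−qT)·N(d₁) = 0.9250·0.8389 = 0.7760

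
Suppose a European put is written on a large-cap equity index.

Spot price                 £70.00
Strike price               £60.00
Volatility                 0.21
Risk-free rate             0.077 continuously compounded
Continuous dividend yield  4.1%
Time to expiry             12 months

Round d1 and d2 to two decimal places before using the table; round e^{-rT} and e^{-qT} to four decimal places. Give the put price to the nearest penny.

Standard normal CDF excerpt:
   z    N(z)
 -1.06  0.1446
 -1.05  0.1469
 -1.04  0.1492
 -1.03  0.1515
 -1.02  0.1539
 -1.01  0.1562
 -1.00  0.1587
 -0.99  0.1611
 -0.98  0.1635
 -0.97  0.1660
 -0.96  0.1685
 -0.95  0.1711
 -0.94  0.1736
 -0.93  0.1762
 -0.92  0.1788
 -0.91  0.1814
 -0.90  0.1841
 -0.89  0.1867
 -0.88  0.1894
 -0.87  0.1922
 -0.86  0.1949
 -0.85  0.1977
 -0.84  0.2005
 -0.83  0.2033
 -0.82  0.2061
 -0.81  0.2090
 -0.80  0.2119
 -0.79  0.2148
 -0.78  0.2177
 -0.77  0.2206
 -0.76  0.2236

σ√T = 0.21·√1 = 0.2100
ln(S/K) + (r − q + σ²/2)T = ln(70/60) + (0.077 − 0.041 + 0.21²/2)·1 = 0.1542 + 0.0580 = 0.2122
d₁ = 0.2122 / 0.2100 = 1.0105 ⇒ 1.01
d₂ = d₁ − σ√T = 1.0105 − 0.2100 = 0.8005 ⇒ 0.80
e^(−qT) = e^(−0.041·1) = 0.9598;  e^(−rT) = e^(−0.077·1) = 0.9259
N(−d₂) = N(-0.80) = 0.2119;  N(−d₁) = N(-1.01) = 0.1562
P = 60·0.9259·0.2119 − 70·0.9598·0.1562 = 11.7719 − 10.4945 = 1.2774

£1.28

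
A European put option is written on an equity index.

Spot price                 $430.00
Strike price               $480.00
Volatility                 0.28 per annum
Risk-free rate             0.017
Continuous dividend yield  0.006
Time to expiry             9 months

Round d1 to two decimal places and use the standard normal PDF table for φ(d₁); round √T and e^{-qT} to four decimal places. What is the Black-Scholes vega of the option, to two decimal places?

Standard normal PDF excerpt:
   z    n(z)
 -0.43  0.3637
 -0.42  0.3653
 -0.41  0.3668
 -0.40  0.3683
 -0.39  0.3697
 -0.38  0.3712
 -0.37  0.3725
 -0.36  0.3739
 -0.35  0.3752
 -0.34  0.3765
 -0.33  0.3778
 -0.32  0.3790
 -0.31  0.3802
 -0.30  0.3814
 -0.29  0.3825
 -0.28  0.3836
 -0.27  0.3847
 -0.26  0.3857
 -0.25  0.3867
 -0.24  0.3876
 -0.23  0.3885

T = 0.75;  σ√T = 0.2425
d₁ = [ln(430/480) + (0.017 − 0.006 + 0.28²/2)·0.75] / 0.2425 = [-0.1100 + 0.0377] / 0.2425 = -0.2984 → -0.30
√T = √0.75 = 0.8660
φ(d₁) = φ(-0.30) = 0.3814
e^(−qT) = e^(−0.006·0.75) = 0.9955
vega = S·e^(−qT)·φ(d₁)·√T = 430·0.9955·0.3814·0.8660 = 141.3866

141.39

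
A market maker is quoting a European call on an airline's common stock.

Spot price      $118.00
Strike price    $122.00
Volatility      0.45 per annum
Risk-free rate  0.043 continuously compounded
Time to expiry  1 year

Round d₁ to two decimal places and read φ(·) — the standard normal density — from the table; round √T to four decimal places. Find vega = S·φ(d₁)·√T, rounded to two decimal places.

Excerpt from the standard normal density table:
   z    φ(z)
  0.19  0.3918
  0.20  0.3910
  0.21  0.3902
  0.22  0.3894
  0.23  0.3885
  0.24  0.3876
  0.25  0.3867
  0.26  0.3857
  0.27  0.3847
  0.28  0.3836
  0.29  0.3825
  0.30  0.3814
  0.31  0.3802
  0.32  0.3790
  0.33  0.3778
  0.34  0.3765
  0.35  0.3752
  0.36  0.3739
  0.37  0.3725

45.63

T = 1;  σ√T = 0.4500
d₁ = [ln(118/122) + (0.043 + ½·0.45²)·1] / (σ√T) = (-0.0333 + 0.1442) / 0.4500 = 0.2465 → 0.25
√T = √1 = 1.0000
φ(d₁) = φ(0.25) = 0.3867
vega = S·φ(d₁)·√T = 118·0.3867·1.0000 = 45.6306
(The put has the same vega.)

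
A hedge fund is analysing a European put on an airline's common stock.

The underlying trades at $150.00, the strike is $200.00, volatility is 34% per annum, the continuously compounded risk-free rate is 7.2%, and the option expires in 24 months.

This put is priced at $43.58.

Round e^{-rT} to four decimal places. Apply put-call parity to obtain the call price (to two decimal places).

e^(−rT) = e^(−0.072·2) = 0.8659
Put-call parity: C − P = S − K·e^(−rT) = 150 − 200·0.8659 = 150 − 173.1800 = -23.1800
C = P + (C − P) = 43.58 + (-23.1800) = 20.4000

$20.40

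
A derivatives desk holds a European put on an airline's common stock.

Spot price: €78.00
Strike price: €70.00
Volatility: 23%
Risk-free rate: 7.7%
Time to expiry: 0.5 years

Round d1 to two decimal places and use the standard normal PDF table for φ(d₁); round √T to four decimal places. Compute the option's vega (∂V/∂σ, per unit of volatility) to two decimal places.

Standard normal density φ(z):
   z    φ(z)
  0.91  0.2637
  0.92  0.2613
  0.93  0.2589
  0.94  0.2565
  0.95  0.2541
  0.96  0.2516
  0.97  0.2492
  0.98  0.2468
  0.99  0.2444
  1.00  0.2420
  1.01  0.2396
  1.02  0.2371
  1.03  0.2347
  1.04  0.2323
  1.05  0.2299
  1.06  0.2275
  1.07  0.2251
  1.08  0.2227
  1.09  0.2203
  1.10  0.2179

13.61

σ√T = 0.23 × 0.7071 = 0.1626
ln(S/K) + (r + σ²/2)T = ln(78/70) + (0.077 + 0.23²/2)·0.5 = 0.1082 + 0.0517 = 0.1599
d₁ = 0.1599 / 0.1626 = 0.9834 ⇒ 0.98
√T = √0.5 = 0.7071
φ(d₁) = φ(0.98) = 0.2468
vega = S·φ(d₁)·√T = 78·0.2468·0.7071 = 13.6120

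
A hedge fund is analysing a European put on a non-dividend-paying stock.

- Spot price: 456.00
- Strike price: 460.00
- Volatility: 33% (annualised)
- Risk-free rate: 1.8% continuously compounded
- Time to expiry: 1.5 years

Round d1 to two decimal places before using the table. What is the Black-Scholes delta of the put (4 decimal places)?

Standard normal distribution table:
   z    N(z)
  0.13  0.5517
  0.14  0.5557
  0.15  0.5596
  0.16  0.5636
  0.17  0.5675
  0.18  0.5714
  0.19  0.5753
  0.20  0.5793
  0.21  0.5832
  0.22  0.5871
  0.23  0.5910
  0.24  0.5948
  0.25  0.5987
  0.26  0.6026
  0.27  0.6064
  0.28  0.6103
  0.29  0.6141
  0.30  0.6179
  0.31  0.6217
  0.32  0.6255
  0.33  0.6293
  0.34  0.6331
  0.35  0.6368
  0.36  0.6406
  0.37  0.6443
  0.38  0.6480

-0.4013

σ√T = 0.33 × 1.2247 = 0.4042
ln(S/K) + (r + σ²/2)T = ln(456/460) + (0.018 + 0.33²/2)·1.5 = -0.0087 + 0.1087 = 0.0999
d₁ = 0.0999 / 0.4042 = 0.2473 which rounds to 0.25
N(d₁) = N(0.25) = 0.5987
Δ_put = N(d₁) − 1 = 0.5987 − 1 = -0.4013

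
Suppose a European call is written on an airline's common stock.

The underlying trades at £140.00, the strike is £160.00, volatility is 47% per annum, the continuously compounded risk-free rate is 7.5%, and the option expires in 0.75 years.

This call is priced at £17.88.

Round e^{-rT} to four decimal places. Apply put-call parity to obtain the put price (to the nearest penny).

e^(−rT) = e^(−0.075·0.75) = 0.9453
Put-call parity: C − P = S − K·e^(−rT) = 140 − 160·0.9453 = 140 − 151.2480 = -11.2480
P = C − (C − P) = 17.88 − (-11.2480) = 29.1280

£29.13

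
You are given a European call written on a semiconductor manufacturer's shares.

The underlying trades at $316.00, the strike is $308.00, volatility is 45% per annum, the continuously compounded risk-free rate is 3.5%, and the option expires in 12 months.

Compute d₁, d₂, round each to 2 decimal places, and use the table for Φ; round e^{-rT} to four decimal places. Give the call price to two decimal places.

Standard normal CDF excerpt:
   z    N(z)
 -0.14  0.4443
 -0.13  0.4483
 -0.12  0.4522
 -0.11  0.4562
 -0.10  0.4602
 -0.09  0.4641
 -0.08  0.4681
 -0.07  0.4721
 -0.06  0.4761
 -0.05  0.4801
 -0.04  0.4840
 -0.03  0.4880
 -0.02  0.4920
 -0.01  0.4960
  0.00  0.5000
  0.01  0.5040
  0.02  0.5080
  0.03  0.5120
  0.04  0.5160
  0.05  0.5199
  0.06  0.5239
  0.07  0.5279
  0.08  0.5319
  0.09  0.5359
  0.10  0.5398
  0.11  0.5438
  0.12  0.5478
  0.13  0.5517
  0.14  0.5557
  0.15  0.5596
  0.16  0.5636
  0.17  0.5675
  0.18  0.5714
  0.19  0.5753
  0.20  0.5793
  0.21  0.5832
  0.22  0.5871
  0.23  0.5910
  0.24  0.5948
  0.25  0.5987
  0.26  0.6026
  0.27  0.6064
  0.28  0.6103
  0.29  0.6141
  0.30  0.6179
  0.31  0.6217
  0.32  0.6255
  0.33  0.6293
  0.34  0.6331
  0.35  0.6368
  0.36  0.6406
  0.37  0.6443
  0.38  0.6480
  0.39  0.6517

$64.40

T = 1;  σ√T = 0.4500
d₁ = [ln(316/308) + (0.035 + 0.45²/2)·1] / 0.4500 = [0.0256 + 0.1363] / 0.4500 = 0.3598 ≈ 0.36
d₂ = d₁ − σ√T = 0.3598 − 0.4500 = -0.0902 ≈ -0.09
exp(−rT) = exp(−0.035·1) = 0.9656
N(d₁) = N(0.36) = 0.6406;  N(d₂) = N(-0.09) = 0.4641
C = 316·0.6406 − 308·0.9656·0.4641 = 202.4296 − 138.0256 = 64.4040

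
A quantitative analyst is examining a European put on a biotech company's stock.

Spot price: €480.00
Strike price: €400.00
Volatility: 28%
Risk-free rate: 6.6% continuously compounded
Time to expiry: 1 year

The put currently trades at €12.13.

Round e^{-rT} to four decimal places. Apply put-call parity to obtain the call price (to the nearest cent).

€117.69

e^(−rT) = e^(−0.066·1) = 0.9361
Put-call parity: C − P = S − K·e^(−rT) = 480 − 400·0.9361 = 480 − 374.4400 = 105.5600
C = P + (C − P) = 12.13 + (105.5600) = 117.6900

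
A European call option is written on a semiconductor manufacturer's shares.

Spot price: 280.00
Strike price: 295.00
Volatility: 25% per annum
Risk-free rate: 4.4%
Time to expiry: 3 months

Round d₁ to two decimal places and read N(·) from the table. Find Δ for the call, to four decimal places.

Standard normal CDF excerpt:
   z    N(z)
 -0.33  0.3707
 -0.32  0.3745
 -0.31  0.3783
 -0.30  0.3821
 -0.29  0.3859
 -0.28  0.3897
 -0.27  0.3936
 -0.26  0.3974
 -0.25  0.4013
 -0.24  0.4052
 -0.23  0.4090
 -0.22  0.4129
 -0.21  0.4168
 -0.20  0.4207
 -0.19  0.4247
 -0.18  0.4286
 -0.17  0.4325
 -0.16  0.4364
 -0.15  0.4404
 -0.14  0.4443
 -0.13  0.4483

σ√T = 0.25 × 0.5000 = 0.1250
d₁ = [ln(280/295) + (0.044 + 0.25²/2)·0.25] / 0.1250 = [-0.0522 + 0.0188] / 0.1250 = -0.2670 which rounds to -0.27
N(d₁) = N(-0.27) = 0.3936
Δ_call = N(d₁) = 0.3936

0.3936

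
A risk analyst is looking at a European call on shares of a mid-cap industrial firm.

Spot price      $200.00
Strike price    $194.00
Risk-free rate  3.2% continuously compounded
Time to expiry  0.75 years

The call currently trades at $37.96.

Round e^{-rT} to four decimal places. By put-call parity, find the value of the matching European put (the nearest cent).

e^(−rT) = e^(−0.032·0.75) = 0.9763
Put-call parity: C − P = S − K·e^(−rT) = 200 − 194·0.9763 = 200 − 189.4022 = 10.5978
P = C − (C − P) = 37.96 − (10.5978) = 27.3622

$27.36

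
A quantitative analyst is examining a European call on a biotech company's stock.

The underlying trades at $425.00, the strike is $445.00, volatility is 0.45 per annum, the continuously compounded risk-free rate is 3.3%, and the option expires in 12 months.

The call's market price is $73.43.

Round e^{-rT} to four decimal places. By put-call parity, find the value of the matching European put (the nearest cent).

exp(−rT) = exp(−0.033·1) = 0.9675
Put-call parity: C − P = S − K·e^(−rT) = 425 − 445·0.9675 = 425 − 430.5375 = -5.5375
P = C − (C − P) = 73.43 − (-5.5375) = 78.9675

$78.97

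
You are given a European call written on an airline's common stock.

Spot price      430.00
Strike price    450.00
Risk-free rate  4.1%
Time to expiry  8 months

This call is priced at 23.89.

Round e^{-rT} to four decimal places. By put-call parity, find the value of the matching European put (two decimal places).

exp(−rT) = exp(−0.041·0.6667) = 0.9730
Put-call parity: C − P = S − K·e^(−rT) = 430 − 450·0.9730 = 430 − 437.8500 = -7.8500
P = C − (C − P) = 23.89 − (-7.8500) = 31.7400

31.74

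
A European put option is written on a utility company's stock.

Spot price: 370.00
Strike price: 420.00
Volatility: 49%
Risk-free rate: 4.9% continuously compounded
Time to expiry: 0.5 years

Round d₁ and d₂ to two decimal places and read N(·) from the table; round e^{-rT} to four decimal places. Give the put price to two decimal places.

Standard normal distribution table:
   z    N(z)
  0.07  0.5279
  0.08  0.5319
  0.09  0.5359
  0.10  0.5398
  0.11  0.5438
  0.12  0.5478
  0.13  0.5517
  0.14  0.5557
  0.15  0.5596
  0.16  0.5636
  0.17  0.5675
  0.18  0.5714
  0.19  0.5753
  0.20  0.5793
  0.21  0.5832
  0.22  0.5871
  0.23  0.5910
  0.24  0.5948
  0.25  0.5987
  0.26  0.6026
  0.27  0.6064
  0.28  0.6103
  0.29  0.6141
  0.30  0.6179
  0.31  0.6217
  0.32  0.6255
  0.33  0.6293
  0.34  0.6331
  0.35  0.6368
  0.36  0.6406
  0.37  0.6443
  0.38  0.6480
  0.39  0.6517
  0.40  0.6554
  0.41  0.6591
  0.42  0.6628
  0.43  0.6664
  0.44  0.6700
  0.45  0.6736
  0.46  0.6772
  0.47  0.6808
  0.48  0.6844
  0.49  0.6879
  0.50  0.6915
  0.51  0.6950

σ√T = 0.49·√0.5 = 0.3465
d₁ = [ln(370/420) + (0.049 + 0.49²/2)·0.5] / 0.3465 = [-0.1268 + 0.0845] / 0.3465 = -0.1219 ⇒ -0.12
d₂ = d₁ − σ√T = -0.1219 − 0.3465 = -0.4684 ⇒ -0.47
exp(−rT) = exp(−0.049·0.5) = 0.9758
N(−d₂) = N(0.47) = 0.6808;  N(−d₁) = N(0.12) = 0.5478
P = 420·0.9758·0.6808 − 370·0.5478 = 279.0163 − 202.6860 = 76.3303

76.33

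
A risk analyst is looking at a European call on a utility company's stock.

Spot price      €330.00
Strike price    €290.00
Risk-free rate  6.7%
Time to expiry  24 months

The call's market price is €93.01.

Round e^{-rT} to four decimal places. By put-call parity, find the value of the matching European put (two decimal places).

€16.64

e^(−rT) = e^(−0.067·2) = 0.8746
Put-call parity: C − P = S − K·e^(−rT) = 330 − 290·0.8746 = 330 − 253.6340 = 76.3660
P = C − (C − P) = 93.01 − (76.3660) = 16.6440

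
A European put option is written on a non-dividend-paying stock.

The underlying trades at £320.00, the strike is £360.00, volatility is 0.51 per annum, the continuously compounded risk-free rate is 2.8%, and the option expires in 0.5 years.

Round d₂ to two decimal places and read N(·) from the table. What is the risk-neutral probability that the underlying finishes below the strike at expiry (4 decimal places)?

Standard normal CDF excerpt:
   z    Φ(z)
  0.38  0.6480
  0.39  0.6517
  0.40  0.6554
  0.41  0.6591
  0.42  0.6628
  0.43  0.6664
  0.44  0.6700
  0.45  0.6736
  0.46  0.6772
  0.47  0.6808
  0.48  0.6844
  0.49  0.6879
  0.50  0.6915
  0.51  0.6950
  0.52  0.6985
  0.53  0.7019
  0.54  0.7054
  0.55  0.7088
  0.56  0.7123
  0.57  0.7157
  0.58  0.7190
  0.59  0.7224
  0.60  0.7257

0.6808

T = 0.5;  σ√T = 0.3606
d₁ = [ln(320/360) + (0.028 + ½·0.51²)·0.5] / (σ√T) = (-0.1178 + 0.0790) / 0.3606 = -0.1075 ⇒ -0.11
d₂ = -0.1075 − 0.3606 = -0.4681 ⇒ -0.47
Risk-neutral Pr[S_T < K] = N(−d₂) = N(0.47) = 0.6808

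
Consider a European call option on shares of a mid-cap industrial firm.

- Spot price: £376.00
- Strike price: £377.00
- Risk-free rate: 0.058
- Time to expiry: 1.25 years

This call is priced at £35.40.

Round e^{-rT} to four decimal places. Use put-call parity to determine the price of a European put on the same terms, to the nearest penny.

exp(−rT) = exp(−0.058·1.25) = 0.9301
Put-call parity: C − P = S − K·e^(−rT) = 376 − 377·0.9301 = 376 − 350.6477 = 25.3523
P = C − (C − P) = 35.40 − (25.3523) = 10.0477

£10.05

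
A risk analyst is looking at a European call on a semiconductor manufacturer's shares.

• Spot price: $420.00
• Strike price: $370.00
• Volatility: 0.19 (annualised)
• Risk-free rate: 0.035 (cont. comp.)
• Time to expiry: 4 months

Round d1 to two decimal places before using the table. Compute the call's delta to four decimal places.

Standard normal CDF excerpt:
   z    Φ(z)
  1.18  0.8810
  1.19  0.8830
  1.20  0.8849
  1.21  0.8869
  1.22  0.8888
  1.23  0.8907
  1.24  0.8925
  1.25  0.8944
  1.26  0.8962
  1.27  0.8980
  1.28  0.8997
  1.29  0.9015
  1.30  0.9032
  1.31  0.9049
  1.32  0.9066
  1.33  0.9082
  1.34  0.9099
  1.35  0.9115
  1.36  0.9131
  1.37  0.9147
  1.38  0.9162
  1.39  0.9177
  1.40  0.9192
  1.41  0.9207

0.9066

σ√T = 0.19·√0.3333 = 0.1097
d₁ = [ln(420/370) + (0.035 + 0.19²/2)·0.3333] / 0.1097 = [0.1268 + 0.0177] / 0.1097 = 1.3167 which rounds to 1.32
N(d₁) = N(1.32) = 0.9066
Δ_call = N(d₁) = 0.9066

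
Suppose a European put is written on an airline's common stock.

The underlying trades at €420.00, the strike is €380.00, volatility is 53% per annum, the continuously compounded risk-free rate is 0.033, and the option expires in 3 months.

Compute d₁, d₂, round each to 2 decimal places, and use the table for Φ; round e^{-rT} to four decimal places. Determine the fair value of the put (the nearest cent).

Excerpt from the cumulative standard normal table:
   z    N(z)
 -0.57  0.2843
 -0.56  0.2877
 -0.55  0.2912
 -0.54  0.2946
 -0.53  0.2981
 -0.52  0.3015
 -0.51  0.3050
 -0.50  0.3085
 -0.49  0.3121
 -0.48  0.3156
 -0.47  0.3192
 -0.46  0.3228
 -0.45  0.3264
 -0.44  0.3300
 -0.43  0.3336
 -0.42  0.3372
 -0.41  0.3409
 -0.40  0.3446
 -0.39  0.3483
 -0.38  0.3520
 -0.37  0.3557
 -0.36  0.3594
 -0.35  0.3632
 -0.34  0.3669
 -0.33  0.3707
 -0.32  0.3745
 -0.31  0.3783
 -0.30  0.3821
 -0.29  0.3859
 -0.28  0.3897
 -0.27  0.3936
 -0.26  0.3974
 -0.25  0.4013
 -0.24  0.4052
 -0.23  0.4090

T = 0.25;  σ√T = 0.2650
ln(S/K) + (r + σ²/2)T = ln(420/380) + (0.033 + 0.53²/2)·0.25 = 0.1001 + 0.0434 = 0.1434
d₁ = 0.1434 / 0.2650 = 0.5413 ≈ 0.54
d₂ = d₁ − σ√T = 0.5413 − 0.2650 = 0.2763 ≈ 0.28
exp(−rT) = exp(−0.033·0.25) = 0.9918
N(−d₂) = N(-0.28) = 0.3897;  N(−d₁) = N(-0.54) = 0.2946
P = 380·0.9918·0.3897 − 420·0.2946 = 146.8717 − 123.7320 = 23.1397

€23.14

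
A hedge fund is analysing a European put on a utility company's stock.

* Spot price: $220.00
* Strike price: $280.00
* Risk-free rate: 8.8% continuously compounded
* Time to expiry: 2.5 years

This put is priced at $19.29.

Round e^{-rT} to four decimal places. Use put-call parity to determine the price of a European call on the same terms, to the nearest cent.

$14.59

exp(−rT) = exp(−0.088·2.5) = 0.8025
Put-call parity: C − P = S − K·e^(−rT) = 220 − 280·0.8025 = 220 − 224.7000 = -4.7000
C = P + (C − P) = 19.29 + (-4.7000) = 14.5900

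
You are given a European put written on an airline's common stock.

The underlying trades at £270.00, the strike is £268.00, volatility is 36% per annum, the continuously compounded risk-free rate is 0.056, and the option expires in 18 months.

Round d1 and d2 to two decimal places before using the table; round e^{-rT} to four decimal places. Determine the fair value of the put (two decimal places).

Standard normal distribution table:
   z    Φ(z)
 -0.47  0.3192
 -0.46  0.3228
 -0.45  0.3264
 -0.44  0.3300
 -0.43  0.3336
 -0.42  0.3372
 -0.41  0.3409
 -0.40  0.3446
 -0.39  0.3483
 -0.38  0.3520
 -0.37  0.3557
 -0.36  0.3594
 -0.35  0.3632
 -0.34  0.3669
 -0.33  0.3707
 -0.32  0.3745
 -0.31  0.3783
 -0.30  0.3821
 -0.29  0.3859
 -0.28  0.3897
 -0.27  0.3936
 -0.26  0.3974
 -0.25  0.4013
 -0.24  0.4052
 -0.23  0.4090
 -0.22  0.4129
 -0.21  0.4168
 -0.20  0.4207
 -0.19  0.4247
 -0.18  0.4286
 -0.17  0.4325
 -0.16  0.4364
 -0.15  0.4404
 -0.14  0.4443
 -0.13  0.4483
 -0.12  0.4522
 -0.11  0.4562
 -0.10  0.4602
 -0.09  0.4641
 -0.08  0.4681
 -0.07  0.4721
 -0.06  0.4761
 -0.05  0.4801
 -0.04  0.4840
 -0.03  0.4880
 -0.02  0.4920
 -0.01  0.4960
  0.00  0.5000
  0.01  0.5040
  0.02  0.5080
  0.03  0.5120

£34.11

σ√T = 0.36 × 1.2247 = 0.4409
d₁ = [ln(270/268) + (0.056 + 0.36²/2)·1.5] / 0.4409 = [0.0074 + 0.1812] / 0.4409 = 0.4278 → 0.43
d₂ = d₁ − σ√T = 0.4278 − 0.4409 = -0.0131 → -0.01
exp(−rT) = exp(−0.056·1.5) = 0.9194
N(−d₂) = N(0.01) = 0.5040;  N(−d₁) = N(-0.43) = 0.3336
P = 268·0.9194·0.5040 − 270·0.3336 = 124.1852 − 90.0720 = 34.1132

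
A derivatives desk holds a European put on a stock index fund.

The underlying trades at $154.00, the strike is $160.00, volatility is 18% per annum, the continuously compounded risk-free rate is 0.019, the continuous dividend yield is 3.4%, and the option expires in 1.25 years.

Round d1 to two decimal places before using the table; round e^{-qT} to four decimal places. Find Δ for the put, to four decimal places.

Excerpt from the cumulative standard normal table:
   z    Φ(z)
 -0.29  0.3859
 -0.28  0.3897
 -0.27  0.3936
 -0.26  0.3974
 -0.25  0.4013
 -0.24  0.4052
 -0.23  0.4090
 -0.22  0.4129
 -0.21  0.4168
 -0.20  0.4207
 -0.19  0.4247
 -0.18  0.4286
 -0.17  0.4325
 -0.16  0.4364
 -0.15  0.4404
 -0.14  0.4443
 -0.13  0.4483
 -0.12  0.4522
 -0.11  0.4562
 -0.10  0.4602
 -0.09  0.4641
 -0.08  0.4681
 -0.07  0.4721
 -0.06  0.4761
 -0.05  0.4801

-0.5476

σ√T = 0.18·√1.25 = 0.2012
d₁ = [ln(154/160) + (0.019 − 0.034 + 0.18²/2)·1.25] / 0.2012 = [-0.0382 + 0.0015] / 0.2012 = -0.1825 ≈ -0.18
N(d₁) = N(-0.18) = 0.4286
Δ_put = exp(−qT)·(N(d₁) − 1) = 0.9584·(0.4286 − 1) = -0.5476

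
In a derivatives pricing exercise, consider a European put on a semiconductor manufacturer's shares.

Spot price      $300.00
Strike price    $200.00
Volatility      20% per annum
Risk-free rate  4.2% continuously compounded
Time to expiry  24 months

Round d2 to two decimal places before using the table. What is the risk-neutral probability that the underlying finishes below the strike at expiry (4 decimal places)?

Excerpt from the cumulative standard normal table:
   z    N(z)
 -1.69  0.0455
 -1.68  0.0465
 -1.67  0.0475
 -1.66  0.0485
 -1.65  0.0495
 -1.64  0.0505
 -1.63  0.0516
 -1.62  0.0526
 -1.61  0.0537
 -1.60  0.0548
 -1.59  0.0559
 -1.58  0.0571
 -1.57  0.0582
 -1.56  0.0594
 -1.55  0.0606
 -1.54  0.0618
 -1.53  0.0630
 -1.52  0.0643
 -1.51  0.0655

σ√T = 0.2·√2 = 0.2828
ln(S/K) + (r + σ²/2)T = ln(300/200) + (0.042 + 0.2²/2)·2 = 0.4055 + 0.1240 = 0.5295
d₁ = 0.5295 / 0.2828 = 1.8719 ≈ 1.87
d₂ = d₁ − σ√T = 1.8719 − 0.2828 = 1.5891 ≈ 1.59
Risk-neutral Pr[S_T < K] = N(−d₂) = N(-1.59) = 0.0559

0.0559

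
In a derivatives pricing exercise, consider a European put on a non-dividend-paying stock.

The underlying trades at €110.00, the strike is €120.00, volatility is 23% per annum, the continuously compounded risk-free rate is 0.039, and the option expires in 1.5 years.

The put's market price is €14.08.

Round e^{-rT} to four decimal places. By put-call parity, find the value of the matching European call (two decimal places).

€10.90

exp(−rT) = exp(−0.039·1.5) = 0.9432
Put-call parity: C − P = S − K·e^(−rT) = 110 − 120·0.9432 = 110 − 113.1840 = -3.1840
C = P + (C − P) = 14.08 + (-3.1840) = 10.8960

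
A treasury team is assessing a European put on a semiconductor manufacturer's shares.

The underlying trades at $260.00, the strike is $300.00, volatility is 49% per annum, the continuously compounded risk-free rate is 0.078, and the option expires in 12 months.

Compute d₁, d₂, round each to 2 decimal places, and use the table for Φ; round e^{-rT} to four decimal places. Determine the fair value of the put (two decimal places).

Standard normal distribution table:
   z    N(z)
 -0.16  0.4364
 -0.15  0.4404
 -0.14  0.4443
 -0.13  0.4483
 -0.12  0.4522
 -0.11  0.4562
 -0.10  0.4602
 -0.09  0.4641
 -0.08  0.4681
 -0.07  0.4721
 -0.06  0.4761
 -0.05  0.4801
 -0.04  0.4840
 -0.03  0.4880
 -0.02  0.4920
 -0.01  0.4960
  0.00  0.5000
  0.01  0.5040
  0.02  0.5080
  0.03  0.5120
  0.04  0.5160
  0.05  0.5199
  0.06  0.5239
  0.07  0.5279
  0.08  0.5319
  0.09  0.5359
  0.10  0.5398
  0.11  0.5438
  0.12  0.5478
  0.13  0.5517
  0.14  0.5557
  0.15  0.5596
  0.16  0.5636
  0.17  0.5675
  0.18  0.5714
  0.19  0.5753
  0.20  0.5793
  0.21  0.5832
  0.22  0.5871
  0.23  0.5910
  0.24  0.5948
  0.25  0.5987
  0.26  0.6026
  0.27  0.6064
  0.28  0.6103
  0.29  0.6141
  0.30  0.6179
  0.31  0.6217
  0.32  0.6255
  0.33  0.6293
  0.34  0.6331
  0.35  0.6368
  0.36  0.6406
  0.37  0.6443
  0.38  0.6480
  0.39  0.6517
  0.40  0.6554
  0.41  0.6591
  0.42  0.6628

σ√T = 0.49·√1 = 0.4900
d₁ = [ln(260/300) + (0.078 + 0.49²/2)·1] / 0.4900 = [-0.1431 + 0.1981] / 0.4900 = 0.1121 which rounds to 0.11
d₂ = d₁ − σ√T = 0.1121 − 0.4900 = -0.3779 which rounds to -0.38
e^(−rT) = e^(−0.078·1) = 0.9250
N(−d₂) = N(0.38) = 0.6480;  N(−d₁) = N(-0.11) = 0.4562
P = 300·0.9250·0.6480 − 260·0.4562 = 179.8200 − 118.6120 = 61.2080

$61.21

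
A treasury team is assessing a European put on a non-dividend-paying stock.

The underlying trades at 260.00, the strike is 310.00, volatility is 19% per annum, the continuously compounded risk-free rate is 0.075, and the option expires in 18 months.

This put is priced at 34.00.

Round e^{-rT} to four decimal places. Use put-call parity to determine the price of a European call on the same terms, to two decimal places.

exp(−rT) = exp(−0.075·1.5) = 0.8936
Put-call parity: C − P = S − K·e^(−rT) = 260 − 310·0.8936 = 260 − 277.0160 = -17.0160
C = P + (C − P) = 34.00 + (-17.0160) = 16.9840

16.98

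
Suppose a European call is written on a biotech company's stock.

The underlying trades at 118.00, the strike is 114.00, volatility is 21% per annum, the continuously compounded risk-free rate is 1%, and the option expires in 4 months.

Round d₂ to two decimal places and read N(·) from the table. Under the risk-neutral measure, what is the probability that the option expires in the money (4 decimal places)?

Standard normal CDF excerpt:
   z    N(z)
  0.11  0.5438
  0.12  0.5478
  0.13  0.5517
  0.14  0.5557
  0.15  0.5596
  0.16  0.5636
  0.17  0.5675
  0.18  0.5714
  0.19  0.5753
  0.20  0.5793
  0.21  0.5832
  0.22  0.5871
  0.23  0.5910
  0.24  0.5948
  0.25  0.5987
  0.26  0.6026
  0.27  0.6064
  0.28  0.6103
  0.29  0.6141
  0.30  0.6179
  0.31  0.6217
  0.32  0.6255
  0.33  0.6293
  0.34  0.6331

0.5987

σ√T = 0.21·√0.3333 = 0.1212
d₁ = [ln(118/114) + (0.01 + ½·0.21²)·0.3333] / (σ√T) = (0.0345 + 0.0107) / 0.1212 = 0.3726 → 0.37
d₂ = 0.3726 − 0.1212 = 0.2513 → 0.25
Pr(exercise) under Q = N(d₂) = 0.5987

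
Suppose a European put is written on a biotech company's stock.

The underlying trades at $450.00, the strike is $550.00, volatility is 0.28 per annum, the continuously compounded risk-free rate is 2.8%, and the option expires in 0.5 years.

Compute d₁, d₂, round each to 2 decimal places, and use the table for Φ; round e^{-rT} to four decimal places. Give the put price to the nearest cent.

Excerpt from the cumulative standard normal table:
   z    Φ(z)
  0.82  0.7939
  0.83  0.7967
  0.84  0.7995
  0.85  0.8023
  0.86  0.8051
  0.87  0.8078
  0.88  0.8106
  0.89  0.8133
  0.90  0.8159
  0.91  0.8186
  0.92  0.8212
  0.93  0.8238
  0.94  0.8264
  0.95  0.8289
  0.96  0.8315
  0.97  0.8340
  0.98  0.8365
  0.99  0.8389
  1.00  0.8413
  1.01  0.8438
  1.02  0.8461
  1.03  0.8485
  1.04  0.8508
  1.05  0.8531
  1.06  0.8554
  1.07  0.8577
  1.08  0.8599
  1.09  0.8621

$101.66

T = 0.5;  σ√T = 0.1980
d₁ = [ln(450/550) + (0.028 + ½·0.28²)·0.5] / (σ√T) = (-0.2007 + 0.0336) / 0.1980 = -0.8438 which rounds to -0.84
d₂ = -0.8438 − 0.1980 = -1.0418 which rounds to -1.04
e^(−rT) = e^(−0.028·0.5) = 0.9861
P = 550·0.9861·N(1.04) − 450·N(0.84) = 550·0.9861·0.8508 − 450·0.7995 = 461.4356 − 359.7750 = 101.6606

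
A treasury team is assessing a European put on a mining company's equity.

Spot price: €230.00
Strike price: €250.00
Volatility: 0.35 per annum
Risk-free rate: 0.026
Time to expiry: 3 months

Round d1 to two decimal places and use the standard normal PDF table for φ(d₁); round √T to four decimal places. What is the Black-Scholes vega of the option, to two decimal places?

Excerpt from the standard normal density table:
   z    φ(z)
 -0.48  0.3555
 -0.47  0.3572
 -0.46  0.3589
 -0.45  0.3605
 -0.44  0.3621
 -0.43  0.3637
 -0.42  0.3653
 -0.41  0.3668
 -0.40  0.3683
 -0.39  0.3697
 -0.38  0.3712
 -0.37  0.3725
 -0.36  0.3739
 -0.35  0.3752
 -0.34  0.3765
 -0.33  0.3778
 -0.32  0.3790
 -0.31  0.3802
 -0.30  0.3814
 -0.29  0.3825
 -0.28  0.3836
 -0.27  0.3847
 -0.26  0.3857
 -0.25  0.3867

43.15

σ√T = 0.35 × 0.5000 = 0.1750
ln(S/K) + (r + σ²/2)T = ln(230/250) + (0.026 + 0.35²/2)·0.25 = -0.0834 + 0.0218 = -0.0616
d₁ = -0.0616 / 0.1750 = -0.3518 → -0.35
√T = √0.25 = 0.5000
φ(d₁) = φ(-0.35) = 0.3752
vega = S·φ(d₁)·√T = 230·0.3752·0.5000 = 43.1480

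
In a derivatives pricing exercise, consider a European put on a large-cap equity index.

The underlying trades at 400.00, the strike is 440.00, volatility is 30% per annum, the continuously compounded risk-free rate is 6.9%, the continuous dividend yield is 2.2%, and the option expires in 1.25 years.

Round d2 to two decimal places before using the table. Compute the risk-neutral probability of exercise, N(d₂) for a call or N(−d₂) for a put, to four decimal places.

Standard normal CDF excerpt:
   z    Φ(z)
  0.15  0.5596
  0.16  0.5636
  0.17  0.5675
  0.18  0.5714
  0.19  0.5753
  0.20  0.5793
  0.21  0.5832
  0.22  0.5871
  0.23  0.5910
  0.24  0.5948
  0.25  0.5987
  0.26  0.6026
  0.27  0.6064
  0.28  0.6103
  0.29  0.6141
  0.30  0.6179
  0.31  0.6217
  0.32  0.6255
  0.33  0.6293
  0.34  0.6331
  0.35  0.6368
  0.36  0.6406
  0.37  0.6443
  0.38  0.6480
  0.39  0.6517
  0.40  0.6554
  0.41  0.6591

0.6103

T = 1.25;  σ√T = 0.3354
d₁ = [ln(400/440) + (0.069 − 0.022 + 0.3²/2)·1.25] / 0.3354 = [-0.0953 + 0.1150] / 0.3354 = 0.0587 ⇒ 0.06
d₂ = d₁ − σ√T = 0.0587 − 0.3354 = -0.2767 ⇒ -0.28
Risk-neutral Pr[S_T < K] = N(−d₂) = N(0.28) = 0.6103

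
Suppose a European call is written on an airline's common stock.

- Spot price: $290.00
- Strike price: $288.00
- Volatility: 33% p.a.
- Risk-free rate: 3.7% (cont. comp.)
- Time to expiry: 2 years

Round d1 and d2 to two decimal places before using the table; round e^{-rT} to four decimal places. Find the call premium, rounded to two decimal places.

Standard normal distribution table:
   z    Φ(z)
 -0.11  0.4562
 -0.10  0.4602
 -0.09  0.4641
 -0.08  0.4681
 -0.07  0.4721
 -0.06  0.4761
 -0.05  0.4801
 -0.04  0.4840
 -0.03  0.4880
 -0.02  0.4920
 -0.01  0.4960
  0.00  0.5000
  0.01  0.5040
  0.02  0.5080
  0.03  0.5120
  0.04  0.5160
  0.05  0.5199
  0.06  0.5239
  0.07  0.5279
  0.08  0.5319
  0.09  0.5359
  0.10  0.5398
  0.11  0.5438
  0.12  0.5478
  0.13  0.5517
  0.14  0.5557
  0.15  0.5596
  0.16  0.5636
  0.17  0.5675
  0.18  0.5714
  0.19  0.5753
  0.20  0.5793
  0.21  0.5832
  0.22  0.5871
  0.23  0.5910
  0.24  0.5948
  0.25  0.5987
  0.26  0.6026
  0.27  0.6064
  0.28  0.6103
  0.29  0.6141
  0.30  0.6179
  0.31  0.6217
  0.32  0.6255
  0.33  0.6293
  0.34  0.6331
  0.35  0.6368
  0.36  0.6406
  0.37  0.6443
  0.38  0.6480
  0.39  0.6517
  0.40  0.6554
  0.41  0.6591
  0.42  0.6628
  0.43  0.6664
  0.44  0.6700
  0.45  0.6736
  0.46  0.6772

$63.80

T = 2;  σ√T = 0.4667
d₁ = [ln(290/288) + (0.037 + 0.33²/2)·2] / 0.4667 = [0.0069 + 0.1829] / 0.4667 = 0.4067 ⇒ 0.41
d₂ = d₁ − σ√T = 0.4067 − 0.4667 = -0.0600 ⇒ -0.06
exp(−rT) = exp(−0.037·2) = 0.9287
N(d₁) = N(0.41) = 0.6591;  N(d₂) = N(-0.06) = 0.4761
C = 290·0.6591 − 288·0.9287·0.4761 = 191.1390 − 127.3404 = 63.7986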